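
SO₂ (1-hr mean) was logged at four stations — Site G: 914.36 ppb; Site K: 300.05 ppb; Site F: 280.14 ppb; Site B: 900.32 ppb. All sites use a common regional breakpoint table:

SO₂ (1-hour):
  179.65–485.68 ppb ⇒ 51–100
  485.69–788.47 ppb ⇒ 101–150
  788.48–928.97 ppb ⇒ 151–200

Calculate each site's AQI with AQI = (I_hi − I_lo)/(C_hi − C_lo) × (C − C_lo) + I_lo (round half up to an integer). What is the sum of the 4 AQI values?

Site G: 914.36 ∈ [788.48, 928.97] ↔ index [151, 200].
151 + (914.36−788.48)·(200−151)/(928.97−788.48) = 151 + 125.88·49/140.49 ≈ 194.90, so AQI = 195.
Site K 300.05: bracket 179.65–485.68 → index 51–100; slope 49/306.03, offset 120.40.
AQI = 51 + 49/306.03·120.40 ≈ 70.28 ⇒ 70.
Site F: row 179.65–485.68 (AQI 51–100). (100−51)·(280.14−179.65)/(485.68−179.65) + 51 = 49·100.49/306.03 + 51 ≈ 67.09 → 67.
Site B: 900.32 lies in 788.48–928.97, so I_lo=151, I_hi=200, C_lo=788.48, C_hi=928.97.
(200−151)/(928.97−788.48) × (900.32−788.48) + 151 = 49/140.49 × 111.84 + 151 ≈ 190.01 → 190.
AQIs: Site G=195, Site K=70, Site F=67, Site B=190. Sum = 195 + 70 + 67 + 190 = 522.

522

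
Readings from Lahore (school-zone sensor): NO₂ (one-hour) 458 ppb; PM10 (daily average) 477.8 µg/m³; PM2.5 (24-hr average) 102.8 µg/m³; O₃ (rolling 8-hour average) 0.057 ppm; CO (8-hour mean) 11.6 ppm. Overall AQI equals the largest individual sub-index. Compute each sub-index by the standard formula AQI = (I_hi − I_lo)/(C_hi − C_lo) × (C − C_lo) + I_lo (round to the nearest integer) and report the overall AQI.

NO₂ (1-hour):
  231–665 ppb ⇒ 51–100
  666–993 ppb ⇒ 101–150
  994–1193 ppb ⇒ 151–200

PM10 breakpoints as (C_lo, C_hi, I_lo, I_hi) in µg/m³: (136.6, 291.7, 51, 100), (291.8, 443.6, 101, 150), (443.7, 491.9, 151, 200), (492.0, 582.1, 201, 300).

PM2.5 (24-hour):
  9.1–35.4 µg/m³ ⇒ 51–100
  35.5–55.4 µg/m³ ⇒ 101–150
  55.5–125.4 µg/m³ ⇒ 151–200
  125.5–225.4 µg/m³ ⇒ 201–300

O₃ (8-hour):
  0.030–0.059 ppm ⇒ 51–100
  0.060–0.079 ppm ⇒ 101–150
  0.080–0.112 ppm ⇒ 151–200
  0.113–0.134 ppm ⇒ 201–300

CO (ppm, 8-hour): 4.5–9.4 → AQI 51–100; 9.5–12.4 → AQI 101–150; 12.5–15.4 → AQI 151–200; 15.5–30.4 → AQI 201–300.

186

NO₂ 458: bracket 231–665 → index 51–100; slope 49/434, offset 227.
AQI = 51 + 49/434·227 ≈ 76.63 ⇒ 77.
PM10: 477.8 lies in 443.7–491.9, so I_lo=151, I_hi=200, C_lo=443.7, C_hi=491.9.
(200−151)/(491.9−443.7) × (477.8−443.7) + 151 = 49/48.2 × 34.1 + 151 ≈ 185.67 → 186.
PM2.5: row 55.5–125.4 (AQI 151–200). (200−151)·(102.8−55.5)/(125.4−55.5) + 151 = 49·47.3/69.9 + 151 ≈ 184.16 → 184.
O₃: 0.057 ∈ [0.030, 0.059] ↔ index [51, 100].
51 + (0.057−0.030)·(100−51)/(0.059−0.030) = 51 + 0.027·49/0.029 ≈ 96.62, so AQI = 97.
CO: 11.6 ∈ [9.5, 12.4] ↔ index [101, 150].
101 + (11.6−9.5)·(150−101)/(12.4−9.5) = 101 + 2.1·49/2.9 ≈ 136.48, so AQI = 136.
Sub-indices: NO₂→77, PM10→186, PM2.5→184, O₃→97, CO→136. Overall AQI = max = 186; dominant pollutant is PM10.
AQI 186: Unhealthy.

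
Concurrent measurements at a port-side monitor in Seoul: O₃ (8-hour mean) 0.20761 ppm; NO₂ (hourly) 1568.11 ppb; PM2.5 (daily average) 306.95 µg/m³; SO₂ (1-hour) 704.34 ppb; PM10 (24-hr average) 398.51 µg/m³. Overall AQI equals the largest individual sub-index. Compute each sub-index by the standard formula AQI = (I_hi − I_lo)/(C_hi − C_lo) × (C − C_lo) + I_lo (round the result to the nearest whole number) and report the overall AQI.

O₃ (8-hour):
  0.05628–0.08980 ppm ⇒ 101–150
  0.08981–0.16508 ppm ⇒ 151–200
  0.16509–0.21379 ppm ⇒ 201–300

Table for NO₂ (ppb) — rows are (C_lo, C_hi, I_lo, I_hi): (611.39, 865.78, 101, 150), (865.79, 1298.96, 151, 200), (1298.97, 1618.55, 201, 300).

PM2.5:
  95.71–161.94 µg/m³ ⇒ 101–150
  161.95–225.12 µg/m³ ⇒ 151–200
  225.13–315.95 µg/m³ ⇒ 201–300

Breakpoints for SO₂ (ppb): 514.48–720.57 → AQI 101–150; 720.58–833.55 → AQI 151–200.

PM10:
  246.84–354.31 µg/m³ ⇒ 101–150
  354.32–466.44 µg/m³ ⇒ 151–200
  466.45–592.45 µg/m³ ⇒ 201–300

O₃: 0.20761 lies in 0.16509–0.21379, so I_lo=201, I_hi=300, C_lo=0.16509, C_hi=0.21379.
(300−201)/(0.21379−0.16509) × (0.20761−0.16509) + 201 = 99/0.04870 × 0.04252 + 201 ≈ 287.44 → 287.
NO₂: 1568.11 ∈ [1298.97, 1618.55] ↔ index [201, 300].
201 + (1568.11−1298.97)·(300−201)/(1618.55−1298.97) = 201 + 269.14·99/319.58 ≈ 284.37, so AQI = 284.
PM2.5: row 225.13–315.95 (AQI 201–300). (300−201)·(306.95−225.13)/(315.95−225.13) + 201 = 99·81.82/90.82 + 201 ≈ 290.19 → 290.
SO₂: 704.34 ∈ [514.48, 720.57] ↔ index [101, 150].
101 + (704.34−514.48)·(150−101)/(720.57−514.48) = 101 + 189.86·49/206.09 ≈ 146.14, so AQI = 146.
PM10: 398.51 ∈ [354.32, 466.44] ↔ index [151, 200].
151 + (398.51−354.32)·(200−151)/(466.44−354.32) = 151 + 44.19·49/112.12 ≈ 170.31, so AQI = 170.
Sub-indices: O₃→287, NO₂→284, PM2.5→290, SO₂→146, PM10→170. Overall AQI = max = 290; dominant pollutant is PM2.5.
AQI 290: Very Unhealthy.

290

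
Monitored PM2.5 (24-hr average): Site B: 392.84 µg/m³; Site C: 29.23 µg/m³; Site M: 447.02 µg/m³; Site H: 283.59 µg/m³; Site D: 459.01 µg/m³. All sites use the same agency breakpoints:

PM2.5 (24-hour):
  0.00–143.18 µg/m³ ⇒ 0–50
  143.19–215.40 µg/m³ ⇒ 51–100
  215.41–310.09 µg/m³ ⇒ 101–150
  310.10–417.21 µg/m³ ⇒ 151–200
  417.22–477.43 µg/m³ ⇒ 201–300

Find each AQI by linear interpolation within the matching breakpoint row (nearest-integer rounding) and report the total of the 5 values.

855

Site B 392.84: bracket 310.10–417.21 → index 151–200; slope 49/107.11, offset 82.74.
AQI = 151 + 49/107.11·82.74 ≈ 188.85 ⇒ 189.
Site C 29.23: bracket 0.00–143.18 → index 0–50; slope 50/143.18, offset 29.23.
AQI = 0 + 50/143.18·29.23 ≈ 10.21 ⇒ 10.
Site M 447.02: bracket 417.22–477.43 → index 201–300; slope 99/60.21, offset 29.80.
AQI = 201 + 99/60.21·29.80 ≈ 250.00 ⇒ 250.
Site H: 283.59 lies in 215.41–310.09, so I_lo=101, I_hi=150, C_lo=215.41, C_hi=310.09.
(150−101)/(310.09−215.41) × (283.59−215.41) + 101 = 49/94.68 × 68.18 + 101 ≈ 136.29 → 136.
Site D: 459.01 lies in 417.22–477.43, so I_lo=201, I_hi=300, C_lo=417.22, C_hi=477.43.
(300−201)/(477.43−417.22) × (459.01−417.22) + 201 = 99/60.21 × 41.79 + 201 ≈ 269.71 → 270.
AQIs: Site B=189, Site C=10, Site M=250, Site H=136, Site D=270. Sum = 189 + 10 + 250 + 136 + 270 = 855.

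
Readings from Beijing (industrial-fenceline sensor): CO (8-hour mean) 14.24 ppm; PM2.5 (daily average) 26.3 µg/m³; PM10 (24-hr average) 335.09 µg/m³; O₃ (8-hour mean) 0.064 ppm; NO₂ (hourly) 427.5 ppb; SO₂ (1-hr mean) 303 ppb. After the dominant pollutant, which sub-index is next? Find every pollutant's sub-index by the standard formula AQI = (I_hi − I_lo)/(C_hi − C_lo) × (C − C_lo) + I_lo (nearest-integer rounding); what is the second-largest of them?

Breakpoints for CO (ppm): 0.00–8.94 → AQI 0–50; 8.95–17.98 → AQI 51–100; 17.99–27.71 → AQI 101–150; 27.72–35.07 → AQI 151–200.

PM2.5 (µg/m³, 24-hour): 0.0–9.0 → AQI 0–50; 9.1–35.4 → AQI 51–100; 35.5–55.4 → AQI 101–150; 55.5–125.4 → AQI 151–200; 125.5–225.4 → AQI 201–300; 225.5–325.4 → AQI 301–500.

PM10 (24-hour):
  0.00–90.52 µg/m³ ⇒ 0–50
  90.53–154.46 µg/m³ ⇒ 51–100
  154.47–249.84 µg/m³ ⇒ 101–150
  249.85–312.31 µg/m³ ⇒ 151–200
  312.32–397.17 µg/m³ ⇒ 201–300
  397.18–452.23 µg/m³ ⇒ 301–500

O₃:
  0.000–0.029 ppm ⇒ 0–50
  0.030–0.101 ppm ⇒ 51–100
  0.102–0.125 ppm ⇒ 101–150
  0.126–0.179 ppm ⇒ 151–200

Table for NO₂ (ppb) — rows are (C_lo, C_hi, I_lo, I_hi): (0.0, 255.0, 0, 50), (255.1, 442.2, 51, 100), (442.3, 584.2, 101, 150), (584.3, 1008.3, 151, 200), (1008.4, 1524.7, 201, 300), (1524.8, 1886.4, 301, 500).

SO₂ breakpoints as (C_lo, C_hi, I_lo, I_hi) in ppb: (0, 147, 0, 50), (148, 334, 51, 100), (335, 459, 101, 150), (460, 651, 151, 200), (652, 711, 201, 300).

96

CO: 14.24 lies in 8.95–17.98, so I_lo=51, I_hi=100, C_lo=8.95, C_hi=17.98.
(100−51)/(17.98−8.95) × (14.24−8.95) + 51 = 49/9.03 × 5.29 + 51 ≈ 79.71 → 80.
PM2.5 26.3: bracket 9.1–35.4 → index 51–100; slope 49/26.3, offset 17.2.
AQI = 51 + 49/26.3·17.2 ≈ 83.05 ⇒ 83.
PM10: row 312.32–397.17 (AQI 201–300). (300−201)·(335.09−312.32)/(397.17−312.32) + 201 = 99·22.77/84.85 + 201 ≈ 227.57 → 228.
O₃ 0.064: bracket 0.030–0.101 → index 51–100; slope 49/0.071, offset 0.034.
AQI = 51 + 49/0.071·0.034 ≈ 74.46 ⇒ 74.
NO₂ 427.5: bracket 255.1–442.2 → index 51–100; slope 49/187.1, offset 172.4.
AQI = 51 + 49/187.1·172.4 ≈ 96.15 ⇒ 96.
SO₂ 303: bracket 148–334 → index 51–100; slope 49/186, offset 155.
AQI = 51 + 49/186·155 ≈ 91.83 ⇒ 92.
Sub-indices: CO→80, PM2.5→83, PM10→228, O₃→74, NO₂→96, SO₂→92. Ranked high→low: 228, 96, 92, 83, 80, 74. Second-highest sub-index = 96.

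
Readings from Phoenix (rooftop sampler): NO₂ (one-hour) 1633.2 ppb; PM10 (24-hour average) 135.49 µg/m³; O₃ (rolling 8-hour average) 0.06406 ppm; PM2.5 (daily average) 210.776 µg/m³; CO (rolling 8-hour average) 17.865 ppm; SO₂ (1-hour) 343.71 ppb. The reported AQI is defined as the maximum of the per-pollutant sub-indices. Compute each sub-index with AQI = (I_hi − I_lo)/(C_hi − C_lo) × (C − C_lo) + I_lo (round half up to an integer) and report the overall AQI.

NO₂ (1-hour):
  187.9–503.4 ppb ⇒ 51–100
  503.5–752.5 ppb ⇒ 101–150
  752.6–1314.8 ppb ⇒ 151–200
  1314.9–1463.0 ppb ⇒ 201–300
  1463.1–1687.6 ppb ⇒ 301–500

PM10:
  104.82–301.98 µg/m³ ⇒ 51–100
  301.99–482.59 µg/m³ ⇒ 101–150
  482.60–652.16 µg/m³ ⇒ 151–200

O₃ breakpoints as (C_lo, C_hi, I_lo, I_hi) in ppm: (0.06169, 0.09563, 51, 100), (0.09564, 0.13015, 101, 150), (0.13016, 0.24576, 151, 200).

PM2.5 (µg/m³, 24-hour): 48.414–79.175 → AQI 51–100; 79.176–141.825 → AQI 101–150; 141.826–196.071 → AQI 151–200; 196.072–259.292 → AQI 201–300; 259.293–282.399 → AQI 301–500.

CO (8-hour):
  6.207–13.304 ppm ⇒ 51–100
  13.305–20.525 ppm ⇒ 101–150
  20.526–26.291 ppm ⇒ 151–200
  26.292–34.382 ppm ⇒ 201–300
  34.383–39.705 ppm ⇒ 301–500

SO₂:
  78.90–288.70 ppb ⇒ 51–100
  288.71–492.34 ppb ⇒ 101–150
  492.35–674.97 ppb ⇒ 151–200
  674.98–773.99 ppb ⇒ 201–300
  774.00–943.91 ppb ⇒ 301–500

NO₂ 1633.2: bracket 1463.1–1687.6 → index 301–500; slope 199/224.5, offset 170.1.
AQI = 301 + 199/224.5·170.1 ≈ 451.78 ⇒ 452.
PM10: row 104.82–301.98 (AQI 51–100). (100−51)·(135.49−104.82)/(301.98−104.82) + 51 = 49·30.67/197.16 + 51 ≈ 58.62 → 59.
O₃: 0.06406 lies in 0.06169–0.09563, so I_lo=51, I_hi=100, C_lo=0.06169, C_hi=0.09563.
(100−51)/(0.09563−0.06169) × (0.06406−0.06169) + 51 = 49/0.03394 × 0.00237 + 51 ≈ 54.42 → 54.
PM2.5: 210.776 lies in 196.072–259.292, so I_lo=201, I_hi=300, C_lo=196.072, C_hi=259.292.
(300−201)/(259.292−196.072) × (210.776−196.072) + 201 = 99/63.220 × 14.704 + 201 ≈ 224.03 → 224.
CO 17.865: bracket 13.305–20.525 → index 101–150; slope 49/7.220, offset 4.560.
AQI = 101 + 49/7.220·4.560 ≈ 131.95 ⇒ 132.
SO₂: row 288.71–492.34 (AQI 101–150). (150−101)·(343.71−288.71)/(492.34−288.71) + 101 = 49·55.00/203.63 + 101 ≈ 114.23 → 114.
Sub-indices: NO₂→452, PM10→59, O₃→54, PM2.5→224, CO→132, SO₂→114. Overall AQI = max = 452; dominant pollutant is NO₂.
AQI 452: Hazardous.

452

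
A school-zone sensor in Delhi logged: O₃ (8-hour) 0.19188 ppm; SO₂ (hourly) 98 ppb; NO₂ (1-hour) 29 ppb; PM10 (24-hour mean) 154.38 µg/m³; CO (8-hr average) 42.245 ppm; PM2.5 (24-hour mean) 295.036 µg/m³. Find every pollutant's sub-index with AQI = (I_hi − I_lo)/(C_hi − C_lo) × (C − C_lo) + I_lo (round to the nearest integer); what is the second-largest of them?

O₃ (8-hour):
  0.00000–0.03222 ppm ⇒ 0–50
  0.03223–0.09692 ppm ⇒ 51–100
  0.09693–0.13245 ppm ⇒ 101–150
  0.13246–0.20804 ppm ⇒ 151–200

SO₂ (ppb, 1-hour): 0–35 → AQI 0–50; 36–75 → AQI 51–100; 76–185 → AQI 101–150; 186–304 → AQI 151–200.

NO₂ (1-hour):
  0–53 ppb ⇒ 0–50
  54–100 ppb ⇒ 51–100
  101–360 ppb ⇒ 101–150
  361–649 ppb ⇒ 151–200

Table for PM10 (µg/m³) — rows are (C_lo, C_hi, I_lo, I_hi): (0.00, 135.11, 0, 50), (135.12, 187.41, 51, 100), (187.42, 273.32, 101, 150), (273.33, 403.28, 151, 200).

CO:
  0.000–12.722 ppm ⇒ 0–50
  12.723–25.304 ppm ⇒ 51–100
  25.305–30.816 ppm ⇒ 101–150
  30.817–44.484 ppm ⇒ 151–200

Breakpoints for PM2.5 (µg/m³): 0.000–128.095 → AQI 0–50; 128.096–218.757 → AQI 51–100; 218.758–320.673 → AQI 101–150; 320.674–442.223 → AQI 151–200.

190

O₃: 0.19188 lies in 0.13246–0.20804, so I_lo=151, I_hi=200, C_lo=0.13246, C_hi=0.20804.
(200−151)/(0.20804−0.13246) × (0.19188−0.13246) + 151 = 49/0.07558 × 0.05942 + 151 ≈ 189.52 → 190.
SO₂: row 76–185 (AQI 101–150). (150−101)·(98−76)/(185−76) + 101 = 49·22/109 + 101 ≈ 110.89 → 111.
NO₂: row 0–53 (AQI 0–50). (50−0)·(29−0)/(53−0) + 0 = 50·29/53 + 0 ≈ 27.36 → 27.
PM10: row 135.12–187.41 (AQI 51–100). (100−51)·(154.38−135.12)/(187.41−135.12) + 51 = 49·19.26/52.29 + 51 ≈ 69.05 → 69.
CO: row 30.817–44.484 (AQI 151–200). (200−151)·(42.245−30.817)/(44.484−30.817) + 151 = 49·11.428/13.667 + 151 ≈ 191.97 → 192.
PM2.5 295.036: bracket 218.758–320.673 → index 101–150; slope 49/101.915, offset 76.278.
AQI = 101 + 49/101.915·76.278 ≈ 137.67 ⇒ 138.
Sub-indices: O₃→190, SO₂→111, NO₂→27, PM10→69, CO→192, PM2.5→138. Ranked high→low: 192, 190, 138, 111, 69, 27. Second-highest sub-index = 190.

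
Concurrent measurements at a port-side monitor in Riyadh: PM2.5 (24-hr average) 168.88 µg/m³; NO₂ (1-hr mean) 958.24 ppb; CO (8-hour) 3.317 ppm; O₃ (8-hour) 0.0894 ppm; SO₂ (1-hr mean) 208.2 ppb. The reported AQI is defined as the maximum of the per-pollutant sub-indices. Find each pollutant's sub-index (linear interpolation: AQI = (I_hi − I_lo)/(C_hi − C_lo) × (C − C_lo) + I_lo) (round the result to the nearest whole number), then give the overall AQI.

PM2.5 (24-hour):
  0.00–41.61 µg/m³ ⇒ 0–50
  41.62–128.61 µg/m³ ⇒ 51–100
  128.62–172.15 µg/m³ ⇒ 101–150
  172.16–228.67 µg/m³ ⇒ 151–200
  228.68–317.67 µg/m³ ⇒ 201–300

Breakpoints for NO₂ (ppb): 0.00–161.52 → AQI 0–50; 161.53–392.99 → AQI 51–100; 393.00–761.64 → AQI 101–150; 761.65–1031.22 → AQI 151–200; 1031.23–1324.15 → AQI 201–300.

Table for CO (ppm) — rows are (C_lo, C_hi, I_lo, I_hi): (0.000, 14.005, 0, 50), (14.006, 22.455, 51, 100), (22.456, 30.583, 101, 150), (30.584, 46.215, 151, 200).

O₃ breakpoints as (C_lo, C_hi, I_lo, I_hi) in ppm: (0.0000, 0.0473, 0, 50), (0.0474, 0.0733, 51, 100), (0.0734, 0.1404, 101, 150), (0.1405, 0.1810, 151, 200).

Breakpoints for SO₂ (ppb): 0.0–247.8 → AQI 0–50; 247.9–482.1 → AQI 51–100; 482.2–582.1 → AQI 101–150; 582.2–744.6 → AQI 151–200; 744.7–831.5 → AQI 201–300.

187

PM2.5: row 128.62–172.15 (AQI 101–150). (150−101)·(168.88−128.62)/(172.15−128.62) + 101 = 49·40.26/43.53 + 101 ≈ 146.32 → 146.
NO₂ 958.24: bracket 761.65–1031.22 → index 151–200; slope 49/269.57, offset 196.59.
AQI = 151 + 49/269.57·196.59 ≈ 186.73 ⇒ 187.
CO: 3.317 lies in 0.000–14.005, so I_lo=0, I_hi=50, C_lo=0.000, C_hi=14.005.
(50−0)/(14.005−0.000) × (3.317−0.000) + 0 = 50/14.005 × 3.317 + 0 ≈ 11.84 → 12.
O₃ 0.0894: bracket 0.0734–0.1404 → index 101–150; slope 49/0.0670, offset 0.0160.
AQI = 101 + 49/0.0670·0.0160 ≈ 112.70 ⇒ 113.
SO₂: row 0.0–247.8 (AQI 0–50). (50−0)·(208.2−0.0)/(247.8−0.0) + 0 = 50·208.2/247.8 + 0 ≈ 42.01 → 42.
Sub-indices: PM2.5→146, NO₂→187, CO→12, O₃→113, SO₂→42. Overall AQI = max = 187; dominant pollutant is NO₂.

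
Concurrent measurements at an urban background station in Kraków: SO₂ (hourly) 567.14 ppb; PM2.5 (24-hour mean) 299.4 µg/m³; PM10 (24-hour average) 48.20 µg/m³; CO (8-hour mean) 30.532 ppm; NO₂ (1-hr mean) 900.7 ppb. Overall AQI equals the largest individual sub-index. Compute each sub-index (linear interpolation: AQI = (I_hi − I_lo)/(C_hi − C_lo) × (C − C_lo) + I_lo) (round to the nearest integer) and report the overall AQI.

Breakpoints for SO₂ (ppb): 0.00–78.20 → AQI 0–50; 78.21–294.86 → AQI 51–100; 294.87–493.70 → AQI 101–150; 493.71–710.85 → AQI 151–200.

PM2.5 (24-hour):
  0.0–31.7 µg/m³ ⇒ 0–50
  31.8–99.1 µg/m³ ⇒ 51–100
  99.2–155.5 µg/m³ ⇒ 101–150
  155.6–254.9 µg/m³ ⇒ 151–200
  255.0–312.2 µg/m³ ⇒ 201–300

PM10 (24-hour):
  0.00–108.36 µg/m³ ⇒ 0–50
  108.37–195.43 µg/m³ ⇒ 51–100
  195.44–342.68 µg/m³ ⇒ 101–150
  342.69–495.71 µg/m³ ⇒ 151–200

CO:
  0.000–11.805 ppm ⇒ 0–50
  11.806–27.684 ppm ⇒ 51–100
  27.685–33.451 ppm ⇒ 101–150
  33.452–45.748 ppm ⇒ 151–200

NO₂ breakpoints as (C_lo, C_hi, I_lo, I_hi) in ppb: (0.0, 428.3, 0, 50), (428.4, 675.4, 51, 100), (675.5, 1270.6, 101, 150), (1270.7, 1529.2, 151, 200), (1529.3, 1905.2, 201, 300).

SO₂: 567.14 ∈ [493.71, 710.85] ↔ index [151, 200].
151 + (567.14−493.71)·(200−151)/(710.85−493.71) = 151 + 73.43·49/217.14 ≈ 167.57, so AQI = 168.
PM2.5: 299.4 ∈ [255.0, 312.2] ↔ index [201, 300].
201 + (299.4−255.0)·(300−201)/(312.2−255.0) = 201 + 44.4·99/57.2 ≈ 277.85, so AQI = 278.
PM10: 48.20 lies in 0.00–108.36, so I_lo=0, I_hi=50, C_lo=0.00, C_hi=108.36.
(50−0)/(108.36−0.00) × (48.20−0.00) + 0 = 50/108.36 × 48.20 + 0 ≈ 22.24 → 22.
CO: row 27.685–33.451 (AQI 101–150). (150−101)·(30.532−27.685)/(33.451−27.685) + 101 = 49·2.847/5.766 + 101 ≈ 125.19 → 125.
NO₂: 900.7 ∈ [675.5, 1270.6] ↔ index [101, 150].
101 + (900.7−675.5)·(150−101)/(1270.6−675.5) = 101 + 225.2·49/595.1 ≈ 119.54, so AQI = 120.
Sub-indices: SO₂→168, PM2.5→278, PM10→22, CO→125, NO₂→120. Overall AQI = max = 278; dominant pollutant is PM2.5.

278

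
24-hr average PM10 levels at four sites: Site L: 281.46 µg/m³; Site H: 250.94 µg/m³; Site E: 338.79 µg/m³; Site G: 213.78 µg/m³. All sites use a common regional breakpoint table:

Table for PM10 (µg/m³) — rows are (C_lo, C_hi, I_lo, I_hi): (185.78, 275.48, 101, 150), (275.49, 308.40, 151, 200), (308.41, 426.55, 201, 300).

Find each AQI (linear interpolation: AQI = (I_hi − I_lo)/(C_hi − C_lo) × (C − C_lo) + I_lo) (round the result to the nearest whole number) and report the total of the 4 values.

639

Site L 281.46: bracket 275.49–308.40 → index 151–200; slope 49/32.91, offset 5.97.
AQI = 151 + 49/32.91·5.97 ≈ 159.89 ⇒ 160.
Site H 250.94: bracket 185.78–275.48 → index 101–150; slope 49/89.70, offset 65.16.
AQI = 101 + 49/89.70·65.16 ≈ 136.59 ⇒ 137.
Site E 338.79: bracket 308.41–426.55 → index 201–300; slope 99/118.14, offset 30.38.
AQI = 201 + 99/118.14·30.38 ≈ 226.46 ⇒ 226.
Site G: 213.78 lies in 185.78–275.48, so I_lo=101, I_hi=150, C_lo=185.78, C_hi=275.48.
(150−101)/(275.48−185.78) × (213.78−185.78) + 101 = 49/89.70 × 28.00 + 101 ≈ 116.30 → 116.
AQIs: Site L=160, Site H=137, Site E=226, Site G=116. Sum = 160 + 137 + 226 + 116 = 639.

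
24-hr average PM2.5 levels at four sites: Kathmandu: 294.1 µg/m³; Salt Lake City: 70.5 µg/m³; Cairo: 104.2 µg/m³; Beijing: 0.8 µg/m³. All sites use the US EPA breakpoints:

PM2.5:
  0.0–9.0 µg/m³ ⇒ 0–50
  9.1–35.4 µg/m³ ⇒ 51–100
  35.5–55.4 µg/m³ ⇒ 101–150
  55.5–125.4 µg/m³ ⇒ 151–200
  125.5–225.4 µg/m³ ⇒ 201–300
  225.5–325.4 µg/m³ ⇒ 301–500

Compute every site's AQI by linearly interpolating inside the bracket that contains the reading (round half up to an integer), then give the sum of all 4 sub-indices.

Kathmandu: 294.1 lies in 225.5–325.4, so I_lo=301, I_hi=500, C_lo=225.5, C_hi=325.4.
(500−301)/(325.4−225.5) × (294.1−225.5) + 301 = 199/99.9 × 68.6 + 301 ≈ 437.65 → 438.
Salt Lake City: row 55.5–125.4 (AQI 151–200). (200−151)·(70.5−55.5)/(125.4−55.5) + 151 = 49·15.0/69.9 + 151 ≈ 161.52 → 162.
Cairo: 104.2 ∈ [55.5, 125.4] ↔ index [151, 200].
151 + (104.2−55.5)·(200−151)/(125.4−55.5) = 151 + 48.7·49/69.9 ≈ 185.14, so AQI = 185.
Beijing: 0.8 ∈ [0.0, 9.0] ↔ index [0, 50].
0 + (0.8−0.0)·(50−0)/(9.0−0.0) = 0 + 0.8·50/9.0 ≈ 4.44, so AQI = 4.
AQIs: Kathmandu=438, Salt Lake City=162, Cairo=185, Beijing=4. Sum = 438 + 162 + 185 + 4 = 789.

789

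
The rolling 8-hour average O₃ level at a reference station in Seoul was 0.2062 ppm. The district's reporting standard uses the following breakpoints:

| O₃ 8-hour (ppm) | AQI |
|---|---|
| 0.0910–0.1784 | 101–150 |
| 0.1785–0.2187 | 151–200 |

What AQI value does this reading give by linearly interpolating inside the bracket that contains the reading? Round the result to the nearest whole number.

O₃: 0.2062 lies in 0.1785–0.2187, so I_lo=151, I_hi=200, C_lo=0.1785, C_hi=0.2187.
(200−151)/(0.2187−0.1785) × (0.2062−0.1785) + 151 = 49/0.0402 × 0.0277 + 151 ≈ 184.76 → 185.
AQI 185 falls in the Unhealthy category.

185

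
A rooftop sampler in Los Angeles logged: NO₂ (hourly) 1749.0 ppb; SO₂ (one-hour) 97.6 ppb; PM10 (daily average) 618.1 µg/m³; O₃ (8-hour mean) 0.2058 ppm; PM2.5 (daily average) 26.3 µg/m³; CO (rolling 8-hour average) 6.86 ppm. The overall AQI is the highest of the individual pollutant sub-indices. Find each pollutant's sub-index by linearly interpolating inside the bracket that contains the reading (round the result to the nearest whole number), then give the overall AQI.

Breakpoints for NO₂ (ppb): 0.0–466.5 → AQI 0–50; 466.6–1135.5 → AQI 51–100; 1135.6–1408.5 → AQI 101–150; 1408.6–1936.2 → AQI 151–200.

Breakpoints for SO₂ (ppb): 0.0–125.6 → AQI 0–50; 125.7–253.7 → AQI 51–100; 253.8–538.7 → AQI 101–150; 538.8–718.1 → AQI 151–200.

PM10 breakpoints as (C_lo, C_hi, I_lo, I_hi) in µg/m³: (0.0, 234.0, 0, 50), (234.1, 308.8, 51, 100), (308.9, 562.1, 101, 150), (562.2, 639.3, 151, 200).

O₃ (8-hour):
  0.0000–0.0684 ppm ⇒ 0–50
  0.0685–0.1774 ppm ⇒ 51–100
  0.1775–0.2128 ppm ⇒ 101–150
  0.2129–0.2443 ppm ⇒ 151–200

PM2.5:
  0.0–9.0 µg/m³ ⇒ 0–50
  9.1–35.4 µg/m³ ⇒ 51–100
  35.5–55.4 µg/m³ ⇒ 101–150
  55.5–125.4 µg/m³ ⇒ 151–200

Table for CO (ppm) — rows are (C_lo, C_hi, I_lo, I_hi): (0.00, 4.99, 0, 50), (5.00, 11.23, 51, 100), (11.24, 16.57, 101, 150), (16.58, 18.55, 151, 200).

187

NO₂: 1749.0 ∈ [1408.6, 1936.2] ↔ index [151, 200].
151 + (1749.0−1408.6)·(200−151)/(1936.2−1408.6) = 151 + 340.4·49/527.6 ≈ 182.61, so AQI = 183.
SO₂ 97.6: bracket 0.0–125.6 → index 0–50; slope 50/125.6, offset 97.6.
AQI = 0 + 50/125.6·97.6 ≈ 38.85 ⇒ 39.
PM10: 618.1 lies in 562.2–639.3, so I_lo=151, I_hi=200, C_lo=562.2, C_hi=639.3.
(200−151)/(639.3−562.2) × (618.1−562.2) + 151 = 49/77.1 × 55.9 + 151 ≈ 186.53 → 187.
O₃ 0.2058: bracket 0.1775–0.2128 → index 101–150; slope 49/0.0353, offset 0.0283.
AQI = 101 + 49/0.0353·0.0283 ≈ 140.28 ⇒ 140.
PM2.5: 26.3 lies in 9.1–35.4, so I_lo=51, I_hi=100, C_lo=9.1, C_hi=35.4.
(100−51)/(35.4−9.1) × (26.3−9.1) + 51 = 49/26.3 × 17.2 + 51 ≈ 83.05 → 83.
CO 6.86: bracket 5.00–11.23 → index 51–100; slope 49/6.23, offset 1.86.
AQI = 51 + 49/6.23·1.86 ≈ 65.63 ⇒ 66.
Sub-indices: NO₂→183, SO₂→39, PM10→187, O₃→140, PM2.5→83, CO→66. Overall AQI = max = 187; dominant pollutant is PM10.
AQI 187: Unhealthy.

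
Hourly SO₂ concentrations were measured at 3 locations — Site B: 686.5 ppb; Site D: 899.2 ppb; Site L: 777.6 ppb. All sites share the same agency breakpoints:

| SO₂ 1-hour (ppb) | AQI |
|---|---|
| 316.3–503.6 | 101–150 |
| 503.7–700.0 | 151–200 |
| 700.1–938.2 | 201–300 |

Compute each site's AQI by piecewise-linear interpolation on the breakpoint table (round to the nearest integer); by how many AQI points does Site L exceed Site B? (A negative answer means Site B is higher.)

36

Site B: row 503.7–700.0 (AQI 151–200). (200−151)·(686.5−503.7)/(700.0−503.7) + 151 = 49·182.8/196.3 + 151 ≈ 196.63 → 197.
Site D 899.2: bracket 700.1–938.2 → index 201–300; slope 99/238.1, offset 199.1.
AQI = 201 + 99/238.1·199.1 ≈ 283.78 ⇒ 284.
Site L: 777.6 lies in 700.1–938.2, so I_lo=201, I_hi=300, C_lo=700.1, C_hi=938.2.
(300−201)/(938.2−700.1) × (777.6−700.1) + 201 = 99/238.1 × 77.5 + 201 ≈ 233.22 → 233.
AQIs: Site B=197, Site D=284, Site L=233. Site L (233) − Site B (197) = 36.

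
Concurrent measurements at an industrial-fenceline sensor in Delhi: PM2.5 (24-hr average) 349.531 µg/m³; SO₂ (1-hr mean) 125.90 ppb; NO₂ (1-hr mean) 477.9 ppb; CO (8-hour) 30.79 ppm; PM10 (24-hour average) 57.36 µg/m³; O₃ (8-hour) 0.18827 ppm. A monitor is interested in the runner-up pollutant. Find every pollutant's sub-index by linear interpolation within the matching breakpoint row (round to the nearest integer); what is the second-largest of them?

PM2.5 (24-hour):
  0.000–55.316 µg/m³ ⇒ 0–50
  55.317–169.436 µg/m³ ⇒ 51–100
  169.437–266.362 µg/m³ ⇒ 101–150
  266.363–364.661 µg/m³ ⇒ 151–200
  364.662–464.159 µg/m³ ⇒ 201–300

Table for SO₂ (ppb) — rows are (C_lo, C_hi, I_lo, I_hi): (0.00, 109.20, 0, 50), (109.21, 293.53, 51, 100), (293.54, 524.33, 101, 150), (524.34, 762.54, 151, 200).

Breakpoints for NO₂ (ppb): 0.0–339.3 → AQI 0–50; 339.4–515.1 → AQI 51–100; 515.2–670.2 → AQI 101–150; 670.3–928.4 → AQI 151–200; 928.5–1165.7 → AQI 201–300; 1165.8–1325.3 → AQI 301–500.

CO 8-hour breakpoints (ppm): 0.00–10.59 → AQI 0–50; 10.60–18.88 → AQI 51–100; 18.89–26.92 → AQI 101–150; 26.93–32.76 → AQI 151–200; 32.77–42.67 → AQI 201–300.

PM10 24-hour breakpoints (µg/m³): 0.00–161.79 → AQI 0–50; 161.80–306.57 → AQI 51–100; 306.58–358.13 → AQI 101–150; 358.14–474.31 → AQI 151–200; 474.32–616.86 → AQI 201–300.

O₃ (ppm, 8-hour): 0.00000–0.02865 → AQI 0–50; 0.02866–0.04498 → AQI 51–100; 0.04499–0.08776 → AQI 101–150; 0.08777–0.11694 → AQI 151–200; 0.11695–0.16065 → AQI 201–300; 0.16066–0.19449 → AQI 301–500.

PM2.5: 349.531 lies in 266.363–364.661, so I_lo=151, I_hi=200, C_lo=266.363, C_hi=364.661.
(200−151)/(364.661−266.363) × (349.531−266.363) + 151 = 49/98.298 × 83.168 + 151 ≈ 192.46 → 192.
SO₂ 125.90: bracket 109.21–293.53 → index 51–100; slope 49/184.32, offset 16.69.
AQI = 51 + 49/184.32·16.69 ≈ 55.44 ⇒ 55.
NO₂: 477.9 ∈ [339.4, 515.1] ↔ index [51, 100].
51 + (477.9−339.4)·(100−51)/(515.1−339.4) = 51 + 138.5·49/175.7 ≈ 89.63, so AQI = 90.
CO 30.79: bracket 26.93–32.76 → index 151–200; slope 49/5.83, offset 3.86.
AQI = 151 + 49/5.83·3.86 ≈ 183.44 ⇒ 183.
PM10: 57.36 lies in 0.00–161.79, so I_lo=0, I_hi=50, C_lo=0.00, C_hi=161.79.
(50−0)/(161.79−0.00) × (57.36−0.00) + 0 = 50/161.79 × 57.36 + 0 ≈ 17.73 → 18.
O₃: 0.18827 lies in 0.16066–0.19449, so I_lo=301, I_hi=500, C_lo=0.16066, C_hi=0.19449.
(500−301)/(0.19449−0.16066) × (0.18827−0.16066) + 301 = 199/0.03383 × 0.02761 + 301 ≈ 463.41 → 463.
Sub-indices: PM2.5→192, SO₂→55, NO₂→90, CO→183, PM10→18, O₃→463. Ranked high→low: 463, 192, 183, 90, 55, 18. Second-highest sub-index = 192.

192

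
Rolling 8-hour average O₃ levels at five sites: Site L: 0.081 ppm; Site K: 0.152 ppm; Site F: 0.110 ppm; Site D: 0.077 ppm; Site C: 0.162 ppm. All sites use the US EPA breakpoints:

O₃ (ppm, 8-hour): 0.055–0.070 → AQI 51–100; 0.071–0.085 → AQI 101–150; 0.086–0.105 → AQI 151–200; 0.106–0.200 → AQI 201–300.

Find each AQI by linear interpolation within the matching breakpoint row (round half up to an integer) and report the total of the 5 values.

972

Site L: row 0.071–0.085 (AQI 101–150). (150−101)·(0.081−0.071)/(0.085−0.071) + 101 = 49·0.010/0.014 + 101 ≈ 136.00 → 136.
Site K: row 0.106–0.200 (AQI 201–300). (300−201)·(0.152−0.106)/(0.200−0.106) + 201 = 99·0.046/0.094 + 201 ≈ 249.45 → 249.
Site F: 0.110 ∈ [0.106, 0.200] ↔ index [201, 300].
201 + (0.110−0.106)·(300−201)/(0.200−0.106) = 201 + 0.004·99/0.094 ≈ 205.21, so AQI = 205.
Site D 0.077: bracket 0.071–0.085 → index 101–150; slope 49/0.014, offset 0.006.
AQI = 101 + 49/0.014·0.006 ≈ 122.00 ⇒ 122.
Site C: 0.162 lies in 0.106–0.200, so I_lo=201, I_hi=300, C_lo=0.106, C_hi=0.200.
(300−201)/(0.200−0.106) × (0.162−0.106) + 201 = 99/0.094 × 0.056 + 201 ≈ 259.98 → 260.
AQIs: Site L=136, Site K=249, Site F=205, Site D=122, Site C=260. Sum = 136 + 249 + 205 + 122 + 260 = 972.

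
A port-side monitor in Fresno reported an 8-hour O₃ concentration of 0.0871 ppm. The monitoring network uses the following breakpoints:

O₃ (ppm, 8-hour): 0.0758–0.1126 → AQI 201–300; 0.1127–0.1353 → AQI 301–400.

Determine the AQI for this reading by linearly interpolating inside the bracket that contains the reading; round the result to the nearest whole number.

231

O₃: row 0.0758–0.1126 (AQI 201–300). (300−201)·(0.0871−0.0758)/(0.1126−0.0758) + 201 = 99·0.0113/0.0368 + 201 ≈ 231.40 → 231.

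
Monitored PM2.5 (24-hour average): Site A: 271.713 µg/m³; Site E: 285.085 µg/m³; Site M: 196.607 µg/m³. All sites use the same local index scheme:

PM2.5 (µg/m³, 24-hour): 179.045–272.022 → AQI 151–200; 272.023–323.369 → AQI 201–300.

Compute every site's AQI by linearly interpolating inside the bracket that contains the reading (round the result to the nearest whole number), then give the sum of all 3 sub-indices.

Site A: 271.713 ∈ [179.045, 272.022] ↔ index [151, 200].
151 + (271.713−179.045)·(200−151)/(272.022−179.045) = 151 + 92.668·49/92.977 ≈ 199.84, so AQI = 200.
Site E: 285.085 lies in 272.023–323.369, so I_lo=201, I_hi=300, C_lo=272.023, C_hi=323.369.
(300−201)/(323.369−272.023) × (285.085−272.023) + 201 = 99/51.346 × 13.062 + 201 ≈ 226.18 → 226.
Site M: row 179.045–272.022 (AQI 151–200). (200−151)·(196.607−179.045)/(272.022−179.045) + 151 = 49·17.562/92.977 + 151 ≈ 160.26 → 160.
AQIs: Site A=200, Site E=226, Site M=160. Sum = 200 + 226 + 160 = 586.

586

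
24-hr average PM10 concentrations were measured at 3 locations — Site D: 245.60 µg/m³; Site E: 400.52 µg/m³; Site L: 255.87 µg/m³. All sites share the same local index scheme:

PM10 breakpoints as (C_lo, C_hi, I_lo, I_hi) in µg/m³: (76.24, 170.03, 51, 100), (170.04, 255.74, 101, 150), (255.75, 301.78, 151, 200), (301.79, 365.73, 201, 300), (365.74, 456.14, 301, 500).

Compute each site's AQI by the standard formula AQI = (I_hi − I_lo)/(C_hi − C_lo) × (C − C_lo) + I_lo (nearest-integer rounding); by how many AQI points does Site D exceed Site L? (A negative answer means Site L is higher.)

Site D 245.60: bracket 170.04–255.74 → index 101–150; slope 49/85.70, offset 75.56.
AQI = 101 + 49/85.70·75.56 ≈ 144.20 ⇒ 144.
Site E: 400.52 ∈ [365.74, 456.14] ↔ index [301, 500].
301 + (400.52−365.74)·(500−301)/(456.14−365.74) = 301 + 34.78·199/90.40 ≈ 377.56, so AQI = 378.
Site L: 255.87 ∈ [255.75, 301.78] ↔ index [151, 200].
151 + (255.87−255.75)·(200−151)/(301.78−255.75) = 151 + 0.12·49/46.03 ≈ 151.13, so AQI = 151.
AQIs: Site D=144, Site E=378, Site L=151. Site D (144) − Site L (151) = -7.

-7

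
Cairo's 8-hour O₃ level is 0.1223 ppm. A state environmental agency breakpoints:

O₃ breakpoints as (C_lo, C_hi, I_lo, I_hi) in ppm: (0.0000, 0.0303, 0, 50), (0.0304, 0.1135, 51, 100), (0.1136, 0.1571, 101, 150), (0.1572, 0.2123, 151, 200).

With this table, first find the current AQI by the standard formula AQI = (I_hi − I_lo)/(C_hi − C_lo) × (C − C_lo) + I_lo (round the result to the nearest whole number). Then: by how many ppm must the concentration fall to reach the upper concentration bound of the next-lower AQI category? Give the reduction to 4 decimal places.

0.0088

O₃: 0.1223 lies in 0.1136–0.1571, so I_lo=101, I_hi=150, C_lo=0.1136, C_hi=0.1571.
(150−101)/(0.1571−0.1136) × (0.1223−0.1136) + 101 = 49/0.0435 × 0.0087 + 101 ≈ 110.80 → 111.
Current AQI 111 is in the Unhealthy for Sensitive Groups range (101–150). The next-lower category tops out at AQI 100, whose upper concentration bound is 0.1135 ppm.
Reduction needed = 0.1223 − 0.1135 = 0.0088 ppm.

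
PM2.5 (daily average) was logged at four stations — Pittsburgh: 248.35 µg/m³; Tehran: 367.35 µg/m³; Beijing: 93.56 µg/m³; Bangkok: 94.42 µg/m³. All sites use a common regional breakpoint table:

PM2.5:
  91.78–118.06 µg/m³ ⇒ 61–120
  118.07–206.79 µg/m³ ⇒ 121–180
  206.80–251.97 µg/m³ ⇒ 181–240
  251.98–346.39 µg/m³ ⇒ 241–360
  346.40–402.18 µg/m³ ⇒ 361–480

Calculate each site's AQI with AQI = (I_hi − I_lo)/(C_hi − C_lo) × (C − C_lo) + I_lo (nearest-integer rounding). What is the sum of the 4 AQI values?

773

Pittsburgh: 248.35 lies in 206.80–251.97, so I_lo=181, I_hi=240, C_lo=206.80, C_hi=251.97.
(240−181)/(251.97−206.80) × (248.35−206.80) + 181 = 59/45.17 × 41.55 + 181 ≈ 235.27 → 235.
Tehran: 367.35 lies in 346.40–402.18, so I_lo=361, I_hi=480, C_lo=346.40, C_hi=402.18.
(480−361)/(402.18−346.40) × (367.35−346.40) + 361 = 119/55.78 × 20.95 + 361 ≈ 405.69 → 406.
Beijing: row 91.78–118.06 (AQI 61–120). (120−61)·(93.56−91.78)/(118.06−91.78) + 61 = 59·1.78/26.28 + 61 ≈ 65.00 → 65.
Bangkok: 94.42 lies in 91.78–118.06, so I_lo=61, I_hi=120, C_lo=91.78, C_hi=118.06.
(120−61)/(118.06−91.78) × (94.42−91.78) + 61 = 59/26.28 × 2.64 + 61 ≈ 66.93 → 67.
AQIs: Pittsburgh=235, Tehran=406, Beijing=65, Bangkok=67. Sum = 235 + 406 + 65 + 67 = 773.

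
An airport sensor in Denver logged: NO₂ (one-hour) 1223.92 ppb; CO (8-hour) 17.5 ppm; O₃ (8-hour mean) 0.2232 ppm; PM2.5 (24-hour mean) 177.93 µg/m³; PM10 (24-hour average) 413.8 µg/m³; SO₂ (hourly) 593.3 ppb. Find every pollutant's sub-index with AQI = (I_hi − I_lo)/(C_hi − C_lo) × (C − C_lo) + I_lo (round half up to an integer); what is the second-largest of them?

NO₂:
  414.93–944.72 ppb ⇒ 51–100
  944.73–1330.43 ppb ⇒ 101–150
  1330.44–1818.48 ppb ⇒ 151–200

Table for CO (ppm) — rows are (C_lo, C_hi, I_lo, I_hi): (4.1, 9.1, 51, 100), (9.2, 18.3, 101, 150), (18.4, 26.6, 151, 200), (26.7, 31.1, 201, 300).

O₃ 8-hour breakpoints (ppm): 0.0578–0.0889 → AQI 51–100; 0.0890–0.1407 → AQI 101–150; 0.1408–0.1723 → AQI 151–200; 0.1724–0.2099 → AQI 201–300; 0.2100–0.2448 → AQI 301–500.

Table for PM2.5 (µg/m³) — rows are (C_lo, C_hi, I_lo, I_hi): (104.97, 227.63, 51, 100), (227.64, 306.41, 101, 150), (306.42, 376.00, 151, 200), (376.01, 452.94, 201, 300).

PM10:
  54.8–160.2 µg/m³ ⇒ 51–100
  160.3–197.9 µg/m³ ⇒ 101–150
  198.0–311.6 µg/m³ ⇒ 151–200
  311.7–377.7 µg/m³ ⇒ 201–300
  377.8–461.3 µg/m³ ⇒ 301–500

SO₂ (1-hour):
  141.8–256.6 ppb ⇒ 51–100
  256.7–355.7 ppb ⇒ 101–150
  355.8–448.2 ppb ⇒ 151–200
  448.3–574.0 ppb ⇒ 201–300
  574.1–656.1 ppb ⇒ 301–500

376

NO₂: 1223.92 ∈ [944.73, 1330.43] ↔ index [101, 150].
101 + (1223.92−944.73)·(150−101)/(1330.43−944.73) = 101 + 279.19·49/385.70 ≈ 136.47, so AQI = 136.
CO: row 9.2–18.3 (AQI 101–150). (150−101)·(17.5−9.2)/(18.3−9.2) + 101 = 49·8.3/9.1 + 101 ≈ 145.69 → 146.
O₃: 0.2232 lies in 0.2100–0.2448, so I_lo=301, I_hi=500, C_lo=0.2100, C_hi=0.2448.
(500−301)/(0.2448−0.2100) × (0.2232−0.2100) + 301 = 199/0.0348 × 0.0132 + 301 ≈ 376.48 → 376.
PM2.5: 177.93 ∈ [104.97, 227.63] ↔ index [51, 100].
51 + (177.93−104.97)·(100−51)/(227.63−104.97) = 51 + 72.96·49/122.66 ≈ 80.15, so AQI = 80.
PM10: 413.8 lies in 377.8–461.3, so I_lo=301, I_hi=500, C_lo=377.8, C_hi=461.3.
(500−301)/(461.3−377.8) × (413.8−377.8) + 301 = 199/83.5 × 36.0 + 301 ≈ 386.80 → 387.
SO₂: 593.3 lies in 574.1–656.1, so I_lo=301, I_hi=500, C_lo=574.1, C_hi=656.1.
(500−301)/(656.1−574.1) × (593.3−574.1) + 301 = 199/82.0 × 19.2 + 301 ≈ 347.60 → 348.
Sub-indices: NO₂→136, CO→146, O₃→376, PM2.5→80, PM10→387, SO₂→348. Ranked high→low: 387, 376, 348, 146, 136, 80. Second-highest sub-index = 376.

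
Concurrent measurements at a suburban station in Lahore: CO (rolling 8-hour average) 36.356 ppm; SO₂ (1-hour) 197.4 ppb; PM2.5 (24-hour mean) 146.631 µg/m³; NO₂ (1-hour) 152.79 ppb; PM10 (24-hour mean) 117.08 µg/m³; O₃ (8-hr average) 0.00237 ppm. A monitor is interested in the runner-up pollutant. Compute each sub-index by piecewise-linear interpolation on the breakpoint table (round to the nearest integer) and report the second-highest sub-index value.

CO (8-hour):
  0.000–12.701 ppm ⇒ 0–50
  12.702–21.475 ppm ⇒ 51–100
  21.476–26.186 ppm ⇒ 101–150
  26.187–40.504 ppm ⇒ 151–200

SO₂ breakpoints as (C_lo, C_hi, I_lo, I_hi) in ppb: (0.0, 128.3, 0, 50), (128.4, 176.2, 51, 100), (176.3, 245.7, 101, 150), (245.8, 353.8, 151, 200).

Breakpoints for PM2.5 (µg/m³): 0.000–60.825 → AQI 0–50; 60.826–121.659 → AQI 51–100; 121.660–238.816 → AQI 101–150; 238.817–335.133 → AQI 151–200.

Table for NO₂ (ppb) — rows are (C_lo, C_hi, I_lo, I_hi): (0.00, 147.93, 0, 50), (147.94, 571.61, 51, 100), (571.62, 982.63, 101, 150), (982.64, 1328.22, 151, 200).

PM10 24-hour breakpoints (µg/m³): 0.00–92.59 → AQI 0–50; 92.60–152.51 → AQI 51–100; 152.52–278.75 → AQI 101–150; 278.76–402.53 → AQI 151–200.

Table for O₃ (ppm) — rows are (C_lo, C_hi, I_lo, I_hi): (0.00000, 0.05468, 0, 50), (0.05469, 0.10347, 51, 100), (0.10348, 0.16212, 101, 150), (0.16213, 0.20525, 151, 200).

CO 36.356: bracket 26.187–40.504 → index 151–200; slope 49/14.317, offset 10.169.
AQI = 151 + 49/14.317·10.169 ≈ 185.80 ⇒ 186.
SO₂ 197.4: bracket 176.3–245.7 → index 101–150; slope 49/69.4, offset 21.1.
AQI = 101 + 49/69.4·21.1 ≈ 115.90 ⇒ 116.
PM2.5: row 121.660–238.816 (AQI 101–150). (150−101)·(146.631−121.660)/(238.816−121.660) + 101 = 49·24.971/117.156 + 101 ≈ 111.44 → 111.
NO₂ 152.79: bracket 147.94–571.61 → index 51–100; slope 49/423.67, offset 4.85.
AQI = 51 + 49/423.67·4.85 ≈ 51.56 ⇒ 52.
PM10: 117.08 lies in 92.60–152.51, so I_lo=51, I_hi=100, C_lo=92.60, C_hi=152.51.
(100−51)/(152.51−92.60) × (117.08−92.60) + 51 = 49/59.91 × 24.48 + 51 ≈ 71.02 → 71.
O₃: row 0.00000–0.05468 (AQI 0–50). (50−0)·(0.00237−0.00000)/(0.05468−0.00000) + 0 = 50·0.00237/0.05468 + 0 ≈ 2.17 → 2.
Sub-indices: CO→186, SO₂→116, PM2.5→111, NO₂→52, PM10→71, O₃→2. Ranked high→low: 186, 116, 111, 71, 52, 2. Second-highest sub-index = 116.

116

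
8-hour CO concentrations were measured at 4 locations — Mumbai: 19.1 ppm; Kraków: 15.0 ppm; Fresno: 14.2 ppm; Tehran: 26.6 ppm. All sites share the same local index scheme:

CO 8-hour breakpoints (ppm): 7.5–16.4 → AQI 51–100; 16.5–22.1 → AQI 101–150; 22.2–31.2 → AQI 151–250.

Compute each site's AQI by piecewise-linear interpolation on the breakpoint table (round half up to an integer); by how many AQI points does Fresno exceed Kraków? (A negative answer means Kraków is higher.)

Mumbai: 19.1 lies in 16.5–22.1, so I_lo=101, I_hi=150, C_lo=16.5, C_hi=22.1.
(150−101)/(22.1−16.5) × (19.1−16.5) + 101 = 49/5.6 × 2.6 + 101 ≈ 123.75 → 124.
Kraków 15.0: bracket 7.5–16.4 → index 51–100; slope 49/8.9, offset 7.5.
AQI = 51 + 49/8.9·7.5 ≈ 92.29 ⇒ 92.
Fresno: 14.2 ∈ [7.5, 16.4] ↔ index [51, 100].
51 + (14.2−7.5)·(100−51)/(16.4−7.5) = 51 + 6.7·49/8.9 ≈ 87.89, so AQI = 88.
Tehran 26.6: bracket 22.2–31.2 → index 151–250; slope 99/9.0, offset 4.4.
AQI = 151 + 99/9.0·4.4 ≈ 199.40 ⇒ 199.
AQIs: Mumbai=124, Kraków=92, Fresno=88, Tehran=199. Fresno (88) − Kraków (92) = -4.

-4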